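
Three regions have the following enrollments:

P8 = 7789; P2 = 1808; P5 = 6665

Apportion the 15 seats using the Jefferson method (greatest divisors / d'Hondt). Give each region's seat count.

P8=8, P2=1, P5=6

Standard divisor 16262/15 ≈ 1084.133; standard quotas: P8 7.185, P2 1.668, P5 6.148.
Rounding down gives 7, 1, 6 = 14 seats, so the divisor must be adjusted.
With modified divisor 960: modified quotas P8 8.114, P2 1.883, P5 6.943.
Rounding down: P8 8, P2 1, P5 6 (total 15).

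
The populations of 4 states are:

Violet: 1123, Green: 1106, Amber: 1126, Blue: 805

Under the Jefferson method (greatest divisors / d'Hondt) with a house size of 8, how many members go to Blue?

2

Standard divisor 4160/8 ≈ 520; standard quotas: Violet 2.160, Green 2.127, Amber 2.165, Blue 1.548.
Rounding down gives 2, 2, 2, 1 = 7 seats, so the divisor must be adjusted.
With modified divisor 390: modified quotas Violet 2.879, Green 2.836, Amber 2.887, Blue 2.064.
Rounding down: Violet 2, Green 2, Amber 2, Blue 2 (total 8).
Blue receives 2.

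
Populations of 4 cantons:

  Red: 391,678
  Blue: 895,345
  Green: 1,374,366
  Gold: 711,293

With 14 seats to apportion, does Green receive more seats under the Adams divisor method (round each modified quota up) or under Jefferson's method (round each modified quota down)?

Adams: Red 2, Blue 4, Green 5, Gold 3.
Jefferson: Red 1, Blue 4, Green 6, Gold 3.
Green gets 5 under Adams and 6 under Jefferson.

Jefferson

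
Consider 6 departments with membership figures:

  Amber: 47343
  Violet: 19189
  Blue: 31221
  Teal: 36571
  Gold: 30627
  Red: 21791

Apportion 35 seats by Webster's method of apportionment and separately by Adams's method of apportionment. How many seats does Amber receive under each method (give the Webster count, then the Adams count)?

9 and 8

Webster: Amber 9, Violet 3, Blue 6, Teal 7, Gold 6, Red 4.
Adams: Amber 8, Violet 4, Blue 6, Teal 7, Gold 6, Red 4.
Amber gets 9 under Webster and 8 under Adams.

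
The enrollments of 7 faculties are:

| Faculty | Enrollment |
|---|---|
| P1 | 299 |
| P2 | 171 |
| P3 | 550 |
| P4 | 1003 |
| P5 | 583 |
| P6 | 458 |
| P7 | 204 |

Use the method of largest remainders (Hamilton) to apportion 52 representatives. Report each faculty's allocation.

Standard divisor: 3268 ÷ 52 ≈ 62.846.
Standard quotas: P1 4.758, P2 2.721, P3 8.752, P4 15.960, P5 9.277, P6 7.288, P7 3.246.
Lower quotas: P1 4, P2 2, P3 8, P4 15, P5 9, P6 7, P7 3 (sum 48, leaving 4 seats).
Remainders in descending order: P4 0.960, P1 0.758, P3 0.752, P2 0.721, P6 0.288, P5 0.277, P7 0.246.
Largest remainders: P4, P1, P3, P2 receive the extra seats.

P1 5, P2 3, P3 9, P4 16, P5 9, P6 7, P7 3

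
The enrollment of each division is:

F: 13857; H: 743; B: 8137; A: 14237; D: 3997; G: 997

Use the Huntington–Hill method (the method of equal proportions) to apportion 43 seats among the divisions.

With divisor 971: modified quotas F 14.271, H 0.765, B 8.380, A 14.662, D 4.116, G 1.027.
Geometric-mean thresholds: F √(14·15)=14.491, H (min 1), B √(8·9)=8.485, A √(14·15)=14.491, D √(4·5)=4.472, G √(1·2)=1.414.
Each quota rounded against its threshold gives F 14, H 1, B 8, A 15, D 4, G 1 (total 43).

F 14, H 1, B 8, A 15, D 4, G 1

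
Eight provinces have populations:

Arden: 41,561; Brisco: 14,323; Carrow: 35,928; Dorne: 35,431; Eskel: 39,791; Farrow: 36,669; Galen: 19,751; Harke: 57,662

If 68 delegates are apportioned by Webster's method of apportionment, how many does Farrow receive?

Standard divisor 281116/68 ≈ 4134.059; standard quotas: Arden 10.053, Brisco 3.465, Carrow 8.691, Dorne 8.571, Eskel 9.625, Farrow 8.870, Galen 4.778, Harke 13.948.
Rounding to the nearest integer gives 10, 3, 9, 9, 10, 9, 5, 14 = 69 seats, so the divisor must be adjusted.
With modified divisor 4178.4: modified quotas Arden 9.947, Brisco 3.428, Carrow 8.599, Dorne 8.480, Eskel 9.523, Farrow 8.776, Galen 4.727, Harke 13.800.
Rounding to the nearest integer: Arden 10, Brisco 3, Carrow 9, Dorne 8, Eskel 10, Farrow 9, Galen 5, Harke 14 (total 68).
Farrow receives 9.

9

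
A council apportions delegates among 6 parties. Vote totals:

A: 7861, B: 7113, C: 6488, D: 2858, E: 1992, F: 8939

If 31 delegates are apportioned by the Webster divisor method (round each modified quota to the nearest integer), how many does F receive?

Standard divisor 35251/31 ≈ 1137.129; standard quotas: A 6.913, B 6.255, C 5.706, D 2.513, E 1.752, F 7.861.
Rounding to the nearest integer gives 7, 6, 6, 3, 2, 8 = 32 seats, so the divisor must be adjusted.
With modified divisor 1160: modified quotas A 6.777, B 6.132, C 5.593, D 2.464, E 1.717, F 7.706.
Rounding to the nearest integer: A 7, B 6, C 6, D 2, E 2, F 8 (total 31).
F receives 8.

8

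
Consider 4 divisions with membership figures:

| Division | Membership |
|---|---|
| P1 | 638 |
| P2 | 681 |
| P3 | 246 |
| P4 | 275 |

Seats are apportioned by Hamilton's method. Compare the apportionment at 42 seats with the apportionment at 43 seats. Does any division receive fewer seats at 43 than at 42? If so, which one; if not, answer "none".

At 42 seats: P1 15, P2 15, P3 6, P4 6.
At 43 seats: P1 15, P2 16, P3 6, P4 6.
No division's allocation decreased.

none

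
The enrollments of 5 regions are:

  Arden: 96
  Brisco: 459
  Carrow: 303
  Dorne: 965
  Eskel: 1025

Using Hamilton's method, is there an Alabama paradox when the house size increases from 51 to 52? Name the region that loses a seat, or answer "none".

Carrow

At 51 seats: Arden 2, Brisco 8, Carrow 6, Dorne 17, Eskel 18.
At 52 seats: Arden 2, Brisco 8, Carrow 5, Dorne 18, Eskel 19.
Carrow drops from 6 to 5.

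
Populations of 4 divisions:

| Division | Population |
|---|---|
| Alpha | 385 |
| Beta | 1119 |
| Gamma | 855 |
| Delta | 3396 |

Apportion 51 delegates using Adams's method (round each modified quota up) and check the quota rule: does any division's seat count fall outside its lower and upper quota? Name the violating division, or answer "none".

Standard quotas: Alpha 3.412, Beta 9.916, Gamma 7.577, Delta 30.095.
Adams allocation: Alpha 4, Beta 10, Gamma 8, Delta 29.
Delta has quota 30.095 (lower 30, upper 31) but receives 29 — outside the quota interval.

Delta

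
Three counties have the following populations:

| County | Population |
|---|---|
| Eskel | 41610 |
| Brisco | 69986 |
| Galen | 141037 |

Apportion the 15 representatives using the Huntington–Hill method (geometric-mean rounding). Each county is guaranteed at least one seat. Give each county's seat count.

With divisor 16804: modified quotas Eskel 2.476, Brisco 4.165, Galen 8.393.
Geometric-mean thresholds: Eskel √(2·3)=2.449, Brisco √(4·5)=4.472, Galen √(8·9)=8.485.
Each quota rounded against its threshold gives Eskel 3, Brisco 4, Galen 8 (total 15).

Eskel 3; Brisco 4; Galen 8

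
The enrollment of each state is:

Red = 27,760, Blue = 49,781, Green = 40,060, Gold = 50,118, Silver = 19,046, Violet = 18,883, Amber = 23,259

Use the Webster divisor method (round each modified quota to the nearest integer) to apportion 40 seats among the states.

Standard divisor 228907/40 ≈ 5722.675; standard quotas: Red 4.851, Blue 8.699, Green 7.000, Gold 8.758, Silver 3.328, Violet 3.300, Amber 4.064.
Rounding to the nearest integer gives Red 5, Blue 9, Green 7, Gold 9, Silver 3, Violet 3, Amber 4 — total 40, matching the house size, so no adjustment is needed.

Red: 5, Blue: 9, Green: 7, Gold: 9, Silver: 3, Violet: 3, Amber: 4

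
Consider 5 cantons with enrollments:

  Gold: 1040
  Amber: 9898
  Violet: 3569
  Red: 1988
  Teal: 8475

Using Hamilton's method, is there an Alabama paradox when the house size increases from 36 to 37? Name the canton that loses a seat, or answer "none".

At 36 seats: Gold 2, Amber 14, Violet 5, Red 3, Teal 12.
At 37 seats: Gold 1, Amber 15, Violet 5, Red 3, Teal 13.
Gold drops from 2 to 1.

Gold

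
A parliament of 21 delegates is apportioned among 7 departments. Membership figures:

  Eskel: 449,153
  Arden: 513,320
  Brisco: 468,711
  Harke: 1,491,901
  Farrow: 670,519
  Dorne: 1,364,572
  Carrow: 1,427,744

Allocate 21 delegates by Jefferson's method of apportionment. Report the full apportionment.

Eskel=1; Arden=2; Brisco=1; Harke=5; Farrow=2; Dorne=5; Carrow=5

Standard divisor 6385920/21 ≈ 304091.429; standard quotas: Eskel 1.477, Arden 1.688, Brisco 1.541, Harke 4.906, Farrow 2.205, Dorne 4.487, Carrow 4.695.
Rounding down gives 1, 1, 1, 4, 2, 4, 4 = 17 seats, so the divisor must be adjusted.
With modified divisor 252700: modified quotas Eskel 1.777, Arden 2.031, Brisco 1.855, Harke 5.904, Farrow 2.653, Dorne 5.400, Carrow 5.650.
Rounding down: Eskel 1, Arden 2, Brisco 1, Harke 5, Farrow 2, Dorne 5, Carrow 5 (total 21).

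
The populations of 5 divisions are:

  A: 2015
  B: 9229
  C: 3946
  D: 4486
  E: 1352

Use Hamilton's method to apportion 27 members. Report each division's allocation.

Standard divisor: 21028 ÷ 27 ≈ 778.815.
Standard quotas: A 2.5873, B 11.8501, C 5.0667, D 5.7600, E 1.7360.
Lower quotas: A 2, B 11, C 5, D 5, E 1 (sum 24, leaving 3 seats).
Remainders in descending order: B 0.8501, D 0.7600, E 0.7360, A 0.5873, C 0.0667.
Largest remainders: B, D, E receive the extra seats.

A=2, B=12, C=5, D=6, E=2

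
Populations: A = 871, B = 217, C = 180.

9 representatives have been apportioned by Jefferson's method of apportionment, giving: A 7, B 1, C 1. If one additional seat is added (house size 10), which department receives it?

A

Priority for the next seat is population ÷ (current seats + 1).
Priorities: A 108.875, B 108.500, C 90.000.
Highest priority: A.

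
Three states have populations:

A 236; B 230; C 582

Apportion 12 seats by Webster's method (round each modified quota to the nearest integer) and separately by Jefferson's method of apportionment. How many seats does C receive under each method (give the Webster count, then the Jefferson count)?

Webster: A 3, B 3, C 6.
Jefferson: A 3, B 2, C 7.
C gets 6 under Webster and 7 under Jefferson.

6 and 7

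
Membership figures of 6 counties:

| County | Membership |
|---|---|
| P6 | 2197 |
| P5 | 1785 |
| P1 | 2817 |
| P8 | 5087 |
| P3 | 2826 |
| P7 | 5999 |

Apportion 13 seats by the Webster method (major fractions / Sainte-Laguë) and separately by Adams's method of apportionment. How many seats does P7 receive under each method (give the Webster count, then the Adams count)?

4 and 3

Webster: P6 1, P5 1, P1 2, P8 3, P3 2, P7 4.
Adams: P6 2, P5 1, P1 2, P8 3, P3 2, P7 3.
P7 gets 4 under Webster and 3 under Adams.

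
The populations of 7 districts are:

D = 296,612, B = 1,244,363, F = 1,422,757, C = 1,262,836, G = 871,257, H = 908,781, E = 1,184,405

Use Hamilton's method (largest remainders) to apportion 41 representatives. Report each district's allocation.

Total 7191011; standard divisor 7191011/41 ≈ 175390.512.
Standard quotas: D 1.6912, B 7.0948, F 8.1119, C 7.2001, G 4.9675, H 5.1815, E 6.7530.
Lower quotas: D 1, B 7, F 8, C 7, G 4, H 5, E 6 (sum 38, leaving 3 seats).
Remainders in descending order: G 0.9675, E 0.7530, D 0.6912, C 0.2001, H 0.1815, F 0.1119, B 0.0948.
Largest remainders: G, E, D receive the extra seats.

D 2, B 7, F 8, C 7, G 5, H 5, E 7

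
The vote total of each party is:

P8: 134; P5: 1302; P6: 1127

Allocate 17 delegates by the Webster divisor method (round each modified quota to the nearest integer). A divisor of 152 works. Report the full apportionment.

With modified divisor 152: modified quotas P8 0.882, P5 8.566, P6 7.414.
Rounding to the nearest integer: P8 1, P5 9, P6 7 (total 17).

P8: 1; P5: 9; P6: 7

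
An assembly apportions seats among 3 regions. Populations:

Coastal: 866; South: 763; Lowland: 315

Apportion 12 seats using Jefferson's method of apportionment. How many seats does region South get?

5

Standard divisor 1944/12 ≈ 162; standard quotas: Coastal 5.346, South 4.710, Lowland 1.944.
Rounding down gives 5, 4, 1 = 10 seats, so the divisor must be adjusted.
With modified divisor 150: modified quotas Coastal 5.773, South 5.087, Lowland 2.100.
Rounding down: Coastal 5, South 5, Lowland 2 (total 12).
South receives 5.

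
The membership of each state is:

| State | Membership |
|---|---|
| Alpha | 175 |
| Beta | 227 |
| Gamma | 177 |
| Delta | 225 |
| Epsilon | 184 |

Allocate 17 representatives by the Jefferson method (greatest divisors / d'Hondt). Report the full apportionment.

Alpha=3; Beta=4; Gamma=3; Delta=4; Epsilon=3

Standard divisor 988/17 ≈ 58.118; standard quotas: Alpha 3.011, Beta 3.906, Gamma 3.046, Delta 3.871, Epsilon 3.166.
Rounding down gives 3, 3, 3, 3, 3 = 15 seats, so the divisor must be adjusted.
With modified divisor 50: modified quotas Alpha 3.500, Beta 4.540, Gamma 3.540, Delta 4.500, Epsilon 3.680.
Rounding down: Alpha 3, Beta 4, Gamma 3, Delta 4, Epsilon 3 (total 17).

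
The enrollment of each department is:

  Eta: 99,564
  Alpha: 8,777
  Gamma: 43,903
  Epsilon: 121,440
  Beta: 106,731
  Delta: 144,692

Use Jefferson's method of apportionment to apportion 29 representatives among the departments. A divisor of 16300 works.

Eta=6, Alpha=0, Gamma=2, Epsilon=7, Beta=6, Delta=8

With modified divisor 16300: modified quotas Eta 6.108, Alpha 0.538, Gamma 2.693, Epsilon 7.450, Beta 6.548, Delta 8.877.
Rounding down: Eta 6, Alpha 0, Gamma 2, Epsilon 7, Beta 6, Delta 8 (total 29).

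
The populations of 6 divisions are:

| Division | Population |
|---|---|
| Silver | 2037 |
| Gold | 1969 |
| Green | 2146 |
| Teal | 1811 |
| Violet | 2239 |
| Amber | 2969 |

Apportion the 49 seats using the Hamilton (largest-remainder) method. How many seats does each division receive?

Silver 8; Gold 7; Green 8; Teal 7; Violet 8; Amber 11

Standard divisor: 13171 ÷ 49 ≈ 268.796.
Standard quotas: Silver 7.578, Gold 7.325, Green 7.984, Teal 6.737, Violet 8.330, Amber 11.046.
Lower quotas: Silver 7, Gold 7, Green 7, Teal 6, Violet 8, Amber 11 (sum 46, leaving 3 seats).
Remainders in descending order: Green 0.984, Teal 0.737, Silver 0.578, Violet 0.330, Gold 0.325, Amber 0.046.
Largest remainders: Green, Teal, Silver receive the extra seats.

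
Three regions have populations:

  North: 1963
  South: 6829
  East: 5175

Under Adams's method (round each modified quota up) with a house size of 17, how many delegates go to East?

6

Standard divisor 13967/17 ≈ 821.588; standard quotas: North 2.389, South 8.312, East 6.299.
Rounding up gives 3, 9, 7 = 19 seats, so the divisor must be adjusted.
With modified divisor 900: modified quotas North 2.181, South 7.588, East 5.750.
Rounding up: North 3, South 8, East 6 (total 17).
East receives 6.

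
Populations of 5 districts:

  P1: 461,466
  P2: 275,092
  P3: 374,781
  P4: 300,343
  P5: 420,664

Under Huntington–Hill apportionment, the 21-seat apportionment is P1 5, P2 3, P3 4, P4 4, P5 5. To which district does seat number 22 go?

P1

Priority for the next seat is population ÷ (√(s·(s+1))).
Priorities: P1 84251.779, P2 79412.220, P3 83803.579, P4 67158.736, P5 76802.387.
Highest priority: P1.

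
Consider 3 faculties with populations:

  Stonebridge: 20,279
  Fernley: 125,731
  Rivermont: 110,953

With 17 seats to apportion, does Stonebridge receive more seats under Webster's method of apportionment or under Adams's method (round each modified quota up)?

Adams

Webster: Stonebridge 1, Fernley 8, Rivermont 8.
Adams: Stonebridge 2, Fernley 8, Rivermont 7.
Stonebridge gets 1 under Webster and 2 under Adams.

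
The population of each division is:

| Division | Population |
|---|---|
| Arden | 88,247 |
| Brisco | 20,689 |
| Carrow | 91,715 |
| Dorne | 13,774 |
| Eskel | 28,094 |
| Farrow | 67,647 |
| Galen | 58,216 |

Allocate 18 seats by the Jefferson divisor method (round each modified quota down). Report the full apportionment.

Arden=5, Brisco=1, Carrow=5, Dorne=0, Eskel=1, Farrow=3, Galen=3

Standard divisor 368382/18 ≈ 20465.667; standard quotas: Arden 4.312, Brisco 1.011, Carrow 4.481, Dorne 0.673, Eskel 1.373, Farrow 3.305, Galen 2.845.
Rounding down gives 4, 1, 4, 0, 1, 3, 2 = 15 seats, so the divisor must be adjusted.
With modified divisor 17300: modified quotas Arden 5.101, Brisco 1.196, Carrow 5.301, Dorne 0.796, Eskel 1.624, Farrow 3.910, Galen 3.365.
Rounding down: Arden 5, Brisco 1, Carrow 5, Dorne 0, Eskel 1, Farrow 3, Galen 3 (total 18).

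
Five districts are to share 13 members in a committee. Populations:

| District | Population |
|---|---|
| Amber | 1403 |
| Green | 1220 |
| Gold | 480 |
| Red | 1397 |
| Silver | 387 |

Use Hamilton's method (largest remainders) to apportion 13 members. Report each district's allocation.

Amber 4; Green 3; Gold 1; Red 4; Silver 1

The standard divisor is 4887/13 ≈ 375.923.
Standard quotas: Amber 3.732, Green 3.245, Gold 1.277, Red 3.716, Silver 1.029.
Lower quotas: Amber 3, Green 3, Gold 1, Red 3, Silver 1 (sum 11, leaving 2 seats).
Remainders in descending order: Amber 0.732, Red 0.716, Gold 0.277, Green 0.245, Silver 0.029.
Largest remainders: Amber, Red receive the extra seats.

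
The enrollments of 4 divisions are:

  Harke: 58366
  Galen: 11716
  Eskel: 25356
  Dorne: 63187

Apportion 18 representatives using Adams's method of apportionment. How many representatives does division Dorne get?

7

Standard divisor 158625/18 ≈ 8812.5; standard quotas: Harke 6.623, Galen 1.329, Eskel 2.877, Dorne 7.170.
Rounding up gives 7, 2, 3, 8 = 20 seats, so the divisor must be adjusted.
With modified divisor 10100: modified quotas Harke 5.779, Galen 1.160, Eskel 2.510, Dorne 6.256.
Rounding up: Harke 6, Galen 2, Eskel 3, Dorne 7 (total 18).
Dorne receives 7.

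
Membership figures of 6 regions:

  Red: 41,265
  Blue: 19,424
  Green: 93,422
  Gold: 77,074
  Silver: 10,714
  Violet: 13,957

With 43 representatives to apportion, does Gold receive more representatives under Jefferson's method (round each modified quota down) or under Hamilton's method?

Jefferson

Jefferson: Red 7, Blue 3, Green 16, Gold 14, Silver 1, Violet 2.
Hamilton: Red 7, Blue 3, Green 16, Gold 13, Silver 2, Violet 2.
Gold gets 14 under Jefferson and 13 under Hamilton.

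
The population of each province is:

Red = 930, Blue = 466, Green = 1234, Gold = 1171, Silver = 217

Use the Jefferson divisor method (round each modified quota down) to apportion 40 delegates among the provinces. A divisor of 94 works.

With modified divisor 94: modified quotas Red 9.894, Blue 4.957, Green 13.128, Gold 12.457, Silver 2.309.
Rounding down: Red 9, Blue 4, Green 13, Gold 12, Silver 2 (total 40).

Red 9, Blue 4, Green 13, Gold 12, Silver 2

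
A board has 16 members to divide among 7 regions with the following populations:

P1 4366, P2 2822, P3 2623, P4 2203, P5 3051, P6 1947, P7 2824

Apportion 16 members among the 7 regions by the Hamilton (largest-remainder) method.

Total 19836; standard divisor 19836/16 ≈ 1239.75.
Standard quotas: P1 3.522, P2 2.276, P3 2.116, P4 1.777, P5 2.461, P6 1.570, P7 2.278.
Lower quotas: P1 3, P2 2, P3 2, P4 1, P5 2, P6 1, P7 2 (sum 13, leaving 3 seats).
Remainders in descending order: P4 0.777, P6 0.570, P1 0.522, P5 0.461, P7 0.278, P2 0.276, P3 0.116.
The surplus seats go to P4, P6, P1.

P1 4; P2 2; P3 2; P4 2; P5 2; P6 2; P7 2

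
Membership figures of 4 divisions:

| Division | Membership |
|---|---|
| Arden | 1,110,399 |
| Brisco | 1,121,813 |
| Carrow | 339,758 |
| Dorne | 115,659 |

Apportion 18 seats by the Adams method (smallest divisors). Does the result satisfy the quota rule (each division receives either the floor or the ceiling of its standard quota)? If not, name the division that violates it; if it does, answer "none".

none

Standard quotas: Arden 7.437, Brisco 7.513, Carrow 2.275, Dorne 0.775.
Adams allocation: Arden 7, Brisco 7, Carrow 3, Dorne 1.
Every allocation lies between the lower and upper quota.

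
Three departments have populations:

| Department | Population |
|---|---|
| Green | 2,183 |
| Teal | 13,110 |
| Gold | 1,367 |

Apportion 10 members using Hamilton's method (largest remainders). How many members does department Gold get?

1

The standard divisor is 16660/10 = 1666.
Standard quotas: Green 1.3103, Teal 7.8691, Gold 0.8205.
Lower quotas: Green 1, Teal 7, Gold 0 (sum 8, leaving 2 seats).
Remainders in descending order: Teal 0.8691, Gold 0.8205, Green 0.3103.
Largest remainders: Teal, Gold receive the extra seats.
Gold receives 1.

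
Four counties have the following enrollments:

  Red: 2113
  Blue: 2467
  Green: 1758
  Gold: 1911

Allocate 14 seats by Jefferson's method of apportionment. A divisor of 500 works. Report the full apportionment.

With modified divisor 500: modified quotas Red 4.226, Blue 4.934, Green 3.516, Gold 3.822.
Rounding down: Red 4, Blue 4, Green 3, Gold 3 (total 14).

Red 4, Blue 4, Green 3, Gold 3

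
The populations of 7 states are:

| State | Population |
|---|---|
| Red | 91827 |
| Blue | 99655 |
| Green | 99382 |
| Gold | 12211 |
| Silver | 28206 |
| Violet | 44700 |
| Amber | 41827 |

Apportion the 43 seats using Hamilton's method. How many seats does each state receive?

Red=10, Blue=10, Green=10, Gold=1, Silver=3, Violet=5, Amber=4

Total 417808; standard divisor 417808/43 ≈ 9716.465.
Standard quotas: Red 9.4507, Blue 10.2563, Green 10.2282, Gold 1.2567, Silver 2.9029, Violet 4.6004, Amber 4.3048.
Lower quotas: Red 9, Blue 10, Green 10, Gold 1, Silver 2, Violet 4, Amber 4 (sum 40, leaving 3 seats).
Remainders in descending order: Silver 0.9029, Violet 0.6004, Red 0.4507, Amber 0.3048, Gold 0.2567, Blue 0.2563, Green 0.2282.
The surplus seats go to Silver, Violet, Red.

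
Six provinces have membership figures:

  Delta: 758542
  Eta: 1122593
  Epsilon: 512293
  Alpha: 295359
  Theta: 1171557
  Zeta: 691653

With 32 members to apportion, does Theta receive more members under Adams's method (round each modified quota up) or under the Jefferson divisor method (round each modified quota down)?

Jefferson

Adams: Delta 5, Eta 8, Epsilon 4, Alpha 2, Theta 8, Zeta 5.
Jefferson: Delta 5, Eta 8, Epsilon 3, Alpha 2, Theta 9, Zeta 5.
Theta gets 8 under Adams and 9 under Jefferson.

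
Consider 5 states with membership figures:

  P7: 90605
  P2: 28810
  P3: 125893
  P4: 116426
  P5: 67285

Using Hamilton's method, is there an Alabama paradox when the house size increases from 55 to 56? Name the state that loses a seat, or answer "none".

At 55 seats: P7 11, P2 4, P3 16, P4 15, P5 9.
At 56 seats: P7 12, P2 4, P3 16, P4 15, P5 9.
No state's allocation decreased.

none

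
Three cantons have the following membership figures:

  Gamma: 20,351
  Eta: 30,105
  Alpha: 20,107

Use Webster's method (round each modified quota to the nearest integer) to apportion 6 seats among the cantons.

Standard divisor 70563/6 ≈ 11760.5; standard quotas: Gamma 1.730, Eta 2.560, Alpha 1.710.
Rounding to the nearest integer gives 2, 3, 2 = 7 seats, so the divisor must be adjusted.
With modified divisor 12700: modified quotas Gamma 1.602, Eta 2.370, Alpha 1.583.
Rounding to the nearest integer: Gamma 2, Eta 2, Alpha 2 (total 6).

Gamma 2; Eta 2; Alpha 2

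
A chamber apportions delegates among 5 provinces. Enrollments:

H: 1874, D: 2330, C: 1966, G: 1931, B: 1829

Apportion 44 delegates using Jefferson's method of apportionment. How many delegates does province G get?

Standard divisor 9930/44 ≈ 225.682; standard quotas: H 8.304, D 10.324, C 8.711, G 8.556, B 8.104.
Rounding down gives 8, 10, 8, 8, 8 = 42 seats, so the divisor must be adjusted.
With modified divisor 213: modified quotas H 8.798, D 10.939, C 9.230, G 9.066, B 8.587.
Rounding down: H 8, D 10, C 9, G 9, B 8 (total 44).
G receives 9.

9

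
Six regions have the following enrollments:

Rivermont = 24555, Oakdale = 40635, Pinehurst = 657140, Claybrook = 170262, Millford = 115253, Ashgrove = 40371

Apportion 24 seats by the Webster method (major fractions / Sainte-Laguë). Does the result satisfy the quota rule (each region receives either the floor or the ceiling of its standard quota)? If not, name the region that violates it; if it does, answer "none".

Standard quotas: Rivermont 0.562, Oakdale 0.930, Pinehurst 15.046, Claybrook 3.898, Millford 2.639, Ashgrove 0.924.
Webster allocation: Rivermont 1, Oakdale 1, Pinehurst 14, Claybrook 4, Millford 3, Ashgrove 1.
Pinehurst has quota 15.046 (lower 15, upper 16) but receives 14 — outside the quota interval.

Pinehurst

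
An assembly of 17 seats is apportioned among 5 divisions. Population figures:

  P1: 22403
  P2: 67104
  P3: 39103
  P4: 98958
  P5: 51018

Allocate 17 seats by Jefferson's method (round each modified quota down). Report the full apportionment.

P1: 1; P2: 4; P3: 2; P4: 7; P5: 3

Standard divisor 278586/17 ≈ 16387.412; standard quotas: P1 1.367, P2 4.095, P3 2.386, P4 6.039, P5 3.113.
Rounding down gives 1, 4, 2, 6, 3 = 16 seats, so the divisor must be adjusted.
With modified divisor 13800: modified quotas P1 1.623, P2 4.863, P3 2.834, P4 7.171, P5 3.697.
Rounding down: P1 1, P2 4, P3 2, P4 7, P5 3 (total 17).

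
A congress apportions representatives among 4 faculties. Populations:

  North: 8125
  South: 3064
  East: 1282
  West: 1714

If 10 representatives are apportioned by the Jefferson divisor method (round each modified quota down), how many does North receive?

6

Standard divisor 14185/10 ≈ 1418.5; standard quotas: North 5.728, South 2.160, East 0.904, West 1.208.
Rounding down gives 5, 2, 0, 1 = 8 seats, so the divisor must be adjusted.
With modified divisor 1200: modified quotas North 6.771, South 2.553, East 1.068, West 1.428.
Rounding down: North 6, South 2, East 1, West 1 (total 10).
North receives 6.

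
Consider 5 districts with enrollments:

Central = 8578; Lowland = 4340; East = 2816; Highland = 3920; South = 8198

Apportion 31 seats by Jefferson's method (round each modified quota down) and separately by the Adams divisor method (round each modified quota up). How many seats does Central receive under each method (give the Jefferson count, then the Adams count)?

Jefferson: Central 10, Lowland 5, East 3, Highland 4, South 9.
Adams: Central 9, Lowland 5, East 3, Highland 5, South 9.
Central gets 10 under Jefferson and 9 under Adams.

10 and 9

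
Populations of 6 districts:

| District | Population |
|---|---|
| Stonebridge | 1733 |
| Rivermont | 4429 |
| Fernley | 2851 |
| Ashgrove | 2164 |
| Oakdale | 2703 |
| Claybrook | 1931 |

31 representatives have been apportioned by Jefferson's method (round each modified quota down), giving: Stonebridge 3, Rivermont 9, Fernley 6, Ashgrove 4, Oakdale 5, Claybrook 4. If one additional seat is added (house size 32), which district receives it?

Priority for the next seat is population ÷ (current seats + 1).
Priorities: Stonebridge 433.250, Rivermont 442.900, Fernley 407.286, Ashgrove 432.800, Oakdale 450.500, Claybrook 386.200.
Highest priority: Oakdale.

Oakdale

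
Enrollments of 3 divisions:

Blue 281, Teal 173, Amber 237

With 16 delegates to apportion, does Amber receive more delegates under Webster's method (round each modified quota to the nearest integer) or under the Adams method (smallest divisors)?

Adams

Webster: Blue 7, Teal 4, Amber 5.
Adams: Blue 6, Teal 4, Amber 6.
Amber gets 5 under Webster and 6 under Adams.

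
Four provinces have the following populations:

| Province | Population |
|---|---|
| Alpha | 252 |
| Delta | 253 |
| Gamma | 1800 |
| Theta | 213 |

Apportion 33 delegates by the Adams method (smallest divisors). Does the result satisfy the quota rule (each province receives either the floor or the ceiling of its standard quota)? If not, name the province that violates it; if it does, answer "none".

Standard quotas: Alpha 3.303, Delta 3.316, Gamma 23.590, Theta 2.792.
Adams allocation: Alpha 4, Delta 4, Gamma 22, Theta 3.
Gamma has quota 23.590 (lower 23, upper 24) but receives 22 — outside the quota interval.

Gamma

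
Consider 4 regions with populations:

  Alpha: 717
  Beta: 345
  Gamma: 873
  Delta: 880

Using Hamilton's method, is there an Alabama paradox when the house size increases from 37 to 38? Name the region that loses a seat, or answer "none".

At 37 seats: Alpha 9, Beta 5, Gamma 11, Delta 12.
At 38 seats: Alpha 10, Beta 4, Gamma 12, Delta 12.
Beta drops from 5 to 4.

Beta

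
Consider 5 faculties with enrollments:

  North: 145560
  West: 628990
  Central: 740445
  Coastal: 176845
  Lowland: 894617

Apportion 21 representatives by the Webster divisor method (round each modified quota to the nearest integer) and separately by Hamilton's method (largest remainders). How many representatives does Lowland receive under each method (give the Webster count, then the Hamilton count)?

Webster: North 1, West 5, Central 6, Coastal 1, Lowland 8.
Hamilton: North 1, West 5, Central 6, Coastal 2, Lowland 7.
Lowland gets 8 under Webster and 7 under Hamilton.

8 and 7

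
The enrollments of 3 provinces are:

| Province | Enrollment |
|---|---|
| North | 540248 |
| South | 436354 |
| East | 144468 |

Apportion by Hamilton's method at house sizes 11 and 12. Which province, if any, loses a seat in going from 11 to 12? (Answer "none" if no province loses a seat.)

At 11 seats: North 5, South 4, East 2.
At 12 seats: North 6, South 5, East 1.
East drops from 2 to 1.

East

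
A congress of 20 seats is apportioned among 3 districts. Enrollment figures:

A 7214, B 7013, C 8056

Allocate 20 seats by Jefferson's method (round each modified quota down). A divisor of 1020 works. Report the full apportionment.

With modified divisor 1020: modified quotas A 7.073, B 6.875, C 7.898.
Rounding down: A 7, B 6, C 7 (total 20).

A 7, B 6, C 7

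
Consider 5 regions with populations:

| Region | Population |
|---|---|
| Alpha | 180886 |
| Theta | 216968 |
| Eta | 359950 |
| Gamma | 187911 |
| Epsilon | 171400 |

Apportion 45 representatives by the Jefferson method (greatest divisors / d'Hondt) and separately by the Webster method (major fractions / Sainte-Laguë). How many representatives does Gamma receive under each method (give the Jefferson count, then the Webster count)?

7 and 8

Jefferson: Alpha 7, Theta 9, Eta 15, Gamma 7, Epsilon 7.
Webster: Alpha 7, Theta 9, Eta 14, Gamma 8, Epsilon 7.
Gamma gets 7 under Jefferson and 8 under Webster.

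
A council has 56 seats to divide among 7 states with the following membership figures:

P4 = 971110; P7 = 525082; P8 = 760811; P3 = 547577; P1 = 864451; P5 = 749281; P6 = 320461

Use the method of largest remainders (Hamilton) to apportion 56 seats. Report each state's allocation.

P4 12, P7 6, P8 9, P3 6, P1 10, P5 9, P6 4

The standard divisor is 4738773/56 ≈ 84620.946.
Standard quotas: P4 11.4760, P7 6.2051, P8 8.9908, P3 6.4709, P1 10.2156, P5 8.8546, P6 3.7870.
Lower quotas: P4 11, P7 6, P8 8, P3 6, P1 10, P5 8, P6 3 (sum 52, leaving 4 seats).
Remainders in descending order: P8 0.9908, P5 0.8546, P6 0.7870, P4 0.4760, P3 0.4709, P1 0.2156, P7 0.2051.
Largest remainders: P8, P5, P6, P4 receive the extra seats.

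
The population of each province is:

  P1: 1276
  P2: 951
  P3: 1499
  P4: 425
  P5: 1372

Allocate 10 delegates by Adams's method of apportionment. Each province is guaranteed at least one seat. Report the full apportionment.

Standard divisor 5523/10 ≈ 552.3; standard quotas: P1 2.310, P2 1.722, P3 2.714, P4 0.770, P5 2.484.
Rounding up gives 3, 2, 3, 1, 3 = 12 seats, so the divisor must be adjusted.
With modified divisor 700: modified quotas P1 1.823, P2 1.359, P3 2.141, P4 0.607, P5 1.960.
Rounding up: P1 2, P2 2, P3 3, P4 1, P5 2 (total 10).

P1 2, P2 2, P3 3, P4 1, P5 2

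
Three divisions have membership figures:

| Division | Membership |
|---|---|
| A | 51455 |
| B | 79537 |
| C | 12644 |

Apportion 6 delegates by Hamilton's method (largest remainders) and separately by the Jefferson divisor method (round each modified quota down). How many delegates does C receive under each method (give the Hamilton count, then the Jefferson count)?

1 and 0

Hamilton: A 2, B 3, C 1.
Jefferson: A 2, B 4, C 0.
C gets 1 under Hamilton and 0 under Jefferson.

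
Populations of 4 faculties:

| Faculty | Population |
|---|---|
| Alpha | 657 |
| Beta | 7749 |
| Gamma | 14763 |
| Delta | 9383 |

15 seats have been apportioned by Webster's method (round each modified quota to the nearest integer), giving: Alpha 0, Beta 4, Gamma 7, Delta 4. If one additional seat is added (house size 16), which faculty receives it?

Priority for the next seat is population ÷ (current seats + 0.5).
Priorities: Alpha 1314.000, Beta 1722.000, Gamma 1968.400, Delta 2085.111.
Highest priority: Delta.

Delta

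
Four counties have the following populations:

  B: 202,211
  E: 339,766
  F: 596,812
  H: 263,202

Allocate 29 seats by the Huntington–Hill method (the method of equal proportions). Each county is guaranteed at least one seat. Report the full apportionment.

With divisor 47919: modified quotas B 4.220, E 7.090, F 12.455, H 5.493.
Geometric-mean thresholds: B √(4·5)=4.472, E √(7·8)=7.483, F √(12·13)=12.490, H √(5·6)=5.477.
Each quota rounded against its threshold gives B 4, E 7, F 12, H 6 (total 29).

B: 4, E: 7, F: 12, H: 6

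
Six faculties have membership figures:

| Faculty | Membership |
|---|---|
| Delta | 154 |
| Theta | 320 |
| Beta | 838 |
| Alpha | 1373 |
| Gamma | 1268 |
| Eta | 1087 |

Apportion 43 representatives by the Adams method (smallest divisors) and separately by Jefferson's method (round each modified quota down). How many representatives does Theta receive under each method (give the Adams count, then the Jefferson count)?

Adams: Delta 2, Theta 3, Beta 7, Alpha 11, Gamma 11, Eta 9.
Jefferson: Delta 1, Theta 2, Beta 7, Alpha 12, Gamma 11, Eta 10.
Theta gets 3 under Adams and 2 under Jefferson.

3 and 2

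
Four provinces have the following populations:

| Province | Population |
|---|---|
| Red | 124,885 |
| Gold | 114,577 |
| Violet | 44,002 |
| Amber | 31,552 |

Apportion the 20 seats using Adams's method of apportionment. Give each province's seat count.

Red 8; Gold 7; Violet 3; Amber 2

Standard divisor 315016/20 ≈ 15750.8; standard quotas: Red 7.929, Gold 7.274, Violet 2.794, Amber 2.003.
Rounding up gives 8, 8, 3, 3 = 22 seats, so the divisor must be adjusted.
With modified divisor 17100: modified quotas Red 7.303, Gold 6.700, Violet 2.573, Amber 1.845.
Rounding up: Red 8, Gold 7, Violet 3, Amber 2 (total 20).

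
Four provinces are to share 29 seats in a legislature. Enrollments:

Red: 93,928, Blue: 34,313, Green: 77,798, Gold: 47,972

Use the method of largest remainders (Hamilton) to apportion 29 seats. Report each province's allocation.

Red 11, Blue 4, Green 9, Gold 5

The standard divisor is 254011/29 = 8759.
Standard quotas: Red 10.7236, Blue 3.9175, Green 8.8821, Gold 5.4769.
Lower quotas: Red 10, Blue 3, Green 8, Gold 5 (sum 26, leaving 3 seats).
Remainders in descending order: Blue 0.9175, Green 0.8821, Red 0.7236, Gold 0.4769.
The surplus seats go to Blue, Green, Red.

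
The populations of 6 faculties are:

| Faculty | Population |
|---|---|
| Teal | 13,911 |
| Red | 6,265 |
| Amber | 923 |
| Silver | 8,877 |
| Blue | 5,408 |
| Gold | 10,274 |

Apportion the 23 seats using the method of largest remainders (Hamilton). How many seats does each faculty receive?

Teal=7; Red=3; Amber=0; Silver=5; Blue=3; Gold=5

The standard divisor is 45658/23 ≈ 1985.13.
Standard quotas: Teal 7.0076, Red 3.1560, Amber 0.4650, Silver 4.4717, Blue 2.7243, Gold 5.1755.
Lower quotas: Teal 7, Red 3, Amber 0, Silver 4, Blue 2, Gold 5 (sum 21, leaving 2 seats).
Remainders in descending order: Blue 0.7243, Silver 0.4717, Amber 0.4650, Gold 0.1755, Red 0.1560, Teal 0.0076.
The surplus seats go to Blue, Silver.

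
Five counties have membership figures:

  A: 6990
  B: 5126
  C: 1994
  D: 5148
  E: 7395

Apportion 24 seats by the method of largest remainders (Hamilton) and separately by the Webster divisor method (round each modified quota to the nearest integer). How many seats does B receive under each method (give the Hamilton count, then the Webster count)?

4 and 5

Hamilton: A 6, B 4, C 2, D 5, E 7.
Webster: A 6, B 5, C 2, D 5, E 6.
B gets 4 under Hamilton and 5 under Webster.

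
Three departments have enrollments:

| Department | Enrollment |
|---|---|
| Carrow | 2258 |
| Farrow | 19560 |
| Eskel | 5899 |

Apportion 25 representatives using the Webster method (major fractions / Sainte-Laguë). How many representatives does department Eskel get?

5

Standard divisor 27717/25 ≈ 1108.68; standard quotas: Carrow 2.037, Farrow 17.643, Eskel 5.321.
Rounding to the nearest integer gives Carrow 2, Farrow 18, Eskel 5 — total 25, matching the house size, so no adjustment is needed.
Eskel receives 5.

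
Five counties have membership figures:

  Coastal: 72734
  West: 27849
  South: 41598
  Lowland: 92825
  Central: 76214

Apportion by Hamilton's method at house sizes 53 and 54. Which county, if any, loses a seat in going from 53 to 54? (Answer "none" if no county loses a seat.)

At 53 seats: Coastal 12, West 5, South 7, Lowland 16, Central 13.
At 54 seats: Coastal 13, West 5, South 7, Lowland 16, Central 13.
No county's allocation decreased.

none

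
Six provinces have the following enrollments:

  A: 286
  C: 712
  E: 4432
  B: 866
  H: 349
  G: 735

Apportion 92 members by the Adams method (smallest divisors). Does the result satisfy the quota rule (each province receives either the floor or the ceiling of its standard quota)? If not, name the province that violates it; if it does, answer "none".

Standard quotas: A 3.565, C 8.876, E 55.250, B 10.796, H 4.351, G 9.163.
Adams allocation: A 4, C 9, E 54, B 11, H 5, G 9.
E has quota 55.250 (lower 55, upper 56) but receives 54 — outside the quota interval.

E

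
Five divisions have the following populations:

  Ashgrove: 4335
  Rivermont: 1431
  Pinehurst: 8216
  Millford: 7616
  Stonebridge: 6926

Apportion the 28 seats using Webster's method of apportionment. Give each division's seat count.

Standard divisor 28524/28 ≈ 1018.714; standard quotas: Ashgrove 4.255, Rivermont 1.405, Pinehurst 8.065, Millford 7.476, Stonebridge 6.799.
Rounding to the nearest integer gives 4, 1, 8, 7, 7 = 27 seats, so the divisor must be adjusted.
With modified divisor 1000: modified quotas Ashgrove 4.335, Rivermont 1.431, Pinehurst 8.216, Millford 7.616, Stonebridge 6.926.
Rounding to the nearest integer: Ashgrove 4, Rivermont 1, Pinehurst 8, Millford 8, Stonebridge 7 (total 28).

Ashgrove=4, Rivermont=1, Pinehurst=8, Millford=8, Stonebridge=7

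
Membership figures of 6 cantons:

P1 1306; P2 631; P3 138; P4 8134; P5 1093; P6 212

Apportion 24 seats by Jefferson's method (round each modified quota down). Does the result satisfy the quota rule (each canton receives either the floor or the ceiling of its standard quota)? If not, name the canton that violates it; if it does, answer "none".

Standard quotas: P1 2.722, P2 1.315, P3 0.288, P4 16.955, P5 2.278, P6 0.442.
Jefferson allocation: P1 3, P2 1, P3 0, P4 18, P5 2, P6 0.
P4 has quota 16.955 (lower 16, upper 17) but receives 18 — outside the quota interval.

P4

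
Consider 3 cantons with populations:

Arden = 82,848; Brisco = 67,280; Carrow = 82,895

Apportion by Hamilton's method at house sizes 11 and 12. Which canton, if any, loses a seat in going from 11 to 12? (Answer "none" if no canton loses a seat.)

none

At 11 seats: Arden 4, Brisco 3, Carrow 4.
At 12 seats: Arden 4, Brisco 4, Carrow 4.
No canton's allocation decreased.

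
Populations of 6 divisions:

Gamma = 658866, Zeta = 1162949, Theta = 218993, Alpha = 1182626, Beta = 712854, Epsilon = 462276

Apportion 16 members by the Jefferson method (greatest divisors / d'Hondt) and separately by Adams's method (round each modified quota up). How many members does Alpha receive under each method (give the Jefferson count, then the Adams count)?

Jefferson: Gamma 2, Zeta 5, Theta 0, Alpha 5, Beta 3, Epsilon 1.
Adams: Gamma 2, Zeta 4, Theta 1, Alpha 4, Beta 3, Epsilon 2.
Alpha gets 5 under Jefferson and 4 under Adams.

5 and 4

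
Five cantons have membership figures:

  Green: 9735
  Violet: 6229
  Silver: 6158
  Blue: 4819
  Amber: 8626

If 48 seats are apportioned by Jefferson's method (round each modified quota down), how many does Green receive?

Standard divisor 35567/48 ≈ 740.979; standard quotas: Green 13.138, Violet 8.406, Silver 8.311, Blue 6.504, Amber 11.641.
Rounding down gives 13, 8, 8, 6, 11 = 46 seats, so the divisor must be adjusted.
With modified divisor 694: modified quotas Green 14.027, Violet 8.976, Silver 8.873, Blue 6.944, Amber 12.429.
Rounding down: Green 14, Violet 8, Silver 8, Blue 6, Amber 12 (total 48).
Green receives 14.

14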